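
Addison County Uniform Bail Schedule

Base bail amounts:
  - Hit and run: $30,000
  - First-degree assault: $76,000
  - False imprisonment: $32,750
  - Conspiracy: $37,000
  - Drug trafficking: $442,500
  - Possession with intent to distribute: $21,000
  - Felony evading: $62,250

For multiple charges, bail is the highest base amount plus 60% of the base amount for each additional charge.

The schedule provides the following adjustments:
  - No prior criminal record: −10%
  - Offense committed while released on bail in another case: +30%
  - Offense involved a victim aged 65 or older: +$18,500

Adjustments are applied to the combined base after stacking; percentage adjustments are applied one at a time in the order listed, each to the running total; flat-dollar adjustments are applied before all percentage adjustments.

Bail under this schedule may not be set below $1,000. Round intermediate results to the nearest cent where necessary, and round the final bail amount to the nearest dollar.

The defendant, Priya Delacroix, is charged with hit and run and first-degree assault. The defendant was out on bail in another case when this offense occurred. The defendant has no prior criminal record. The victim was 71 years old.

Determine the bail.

$131,625

Base amounts from the schedule: hit and run $30,000; first-degree assault $76,000.
Stacking rule: highest base plus 60% of each additional charge. Highest is first-degree assault at $76,000. Additional: $30,000 × 60% = $18,000. Combined base = $76,000 + $18,000 = $94,000.
Offense involved a victim aged 65 or older (+$18,500 flat): $94,000 + $18,500 = $112,500.
No prior criminal record (−10%): $112,500 × 0.9 = $101,250.
Offense committed while released on bail in another case (+30%): $101,250 × 1.3 = $131,625.
$131,625 is at or above the $1,000 minimum.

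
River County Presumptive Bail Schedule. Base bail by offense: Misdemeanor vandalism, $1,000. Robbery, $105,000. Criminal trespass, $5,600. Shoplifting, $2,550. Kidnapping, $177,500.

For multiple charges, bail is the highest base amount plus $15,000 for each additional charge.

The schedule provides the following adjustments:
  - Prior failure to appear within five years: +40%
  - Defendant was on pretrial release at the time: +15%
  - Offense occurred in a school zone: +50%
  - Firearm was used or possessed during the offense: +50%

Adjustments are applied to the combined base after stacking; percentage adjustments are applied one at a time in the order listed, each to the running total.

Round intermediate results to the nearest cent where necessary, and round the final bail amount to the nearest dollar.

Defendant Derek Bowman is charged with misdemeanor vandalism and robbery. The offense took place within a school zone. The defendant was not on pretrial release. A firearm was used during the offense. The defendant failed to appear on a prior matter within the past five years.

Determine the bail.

$378,000

Base amounts from the schedule: misdemeanor vandalism $1,000; robbery $105,000.
Stacking rule: highest base plus $15,000 per additional charge. Highest is robbery at $105,000; 1 additional charge → +$15,000. Combined base = $120,000.
Prior failure to appear within five years (+40%): $120,000 × 1.4 = $168,000.
Offense occurred in a school zone (+50%): $168,000 × 1.5 = $252,000.
Firearm was used or possessed during the offense (+50%): $252,000 × 1.5 = $378,000.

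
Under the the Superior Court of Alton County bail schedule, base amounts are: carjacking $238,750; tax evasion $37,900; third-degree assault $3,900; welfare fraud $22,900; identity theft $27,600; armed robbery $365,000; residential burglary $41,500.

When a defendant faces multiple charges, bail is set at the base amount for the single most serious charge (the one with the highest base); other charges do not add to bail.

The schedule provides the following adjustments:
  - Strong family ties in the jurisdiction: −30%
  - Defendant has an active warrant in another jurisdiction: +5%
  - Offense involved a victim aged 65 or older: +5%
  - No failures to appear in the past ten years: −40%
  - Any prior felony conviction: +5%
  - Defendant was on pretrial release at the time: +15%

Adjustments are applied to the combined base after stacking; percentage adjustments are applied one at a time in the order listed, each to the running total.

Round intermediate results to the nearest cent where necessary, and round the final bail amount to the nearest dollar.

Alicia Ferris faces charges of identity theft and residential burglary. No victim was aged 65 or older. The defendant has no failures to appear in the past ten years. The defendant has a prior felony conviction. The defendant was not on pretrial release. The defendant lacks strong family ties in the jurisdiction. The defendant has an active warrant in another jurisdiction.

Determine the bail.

Base amounts from the schedule: identity theft $27,600; residential burglary $41,500.
Stacking rule: use the highest base only. Highest is residential burglary at $41,500. Combined base = $41,500.
Defendant has an active warrant in another jurisdiction (+5%): $41,500 × 1.05 = $43,575.
No failures to appear in the past ten years (−40%): $43,575 × 0.6 = $26,145.
Any prior felony conviction (+5%): $26,145 × 1.05 = $27,452.25.
Rounded to the nearest dollar: $27,452.

$27,452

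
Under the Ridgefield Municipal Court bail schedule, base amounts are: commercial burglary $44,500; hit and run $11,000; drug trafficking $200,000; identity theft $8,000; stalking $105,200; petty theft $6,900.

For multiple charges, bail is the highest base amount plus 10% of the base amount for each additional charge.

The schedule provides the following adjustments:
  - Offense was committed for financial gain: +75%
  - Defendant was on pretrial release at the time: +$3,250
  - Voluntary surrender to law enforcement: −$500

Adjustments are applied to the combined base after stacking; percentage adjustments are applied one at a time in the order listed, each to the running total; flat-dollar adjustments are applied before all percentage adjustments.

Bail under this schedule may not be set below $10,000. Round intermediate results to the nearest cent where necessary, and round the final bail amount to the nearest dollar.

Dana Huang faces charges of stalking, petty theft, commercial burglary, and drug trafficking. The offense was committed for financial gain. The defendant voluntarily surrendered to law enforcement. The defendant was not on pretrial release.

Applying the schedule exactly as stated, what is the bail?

Base amounts from the schedule: stalking $105,200; petty theft $6,900; commercial burglary $44,500; drug trafficking $200,000.
Stacking rule: highest base plus 10% of each additional charge. Highest is drug trafficking at $200,000. Additional: $105,200 × 10% = $10,520; $6,900 × 10% = $690; $44,500 × 10% = $4,450. Combined base = $200,000 + $15,660 = $215,660.
Voluntary surrender to law enforcement (−$500 flat): $215,660 − $500 = $215,160.
Offense was committed for financial gain (+75%): $215,160 × 1.75 = $376,530.
$376,530 is at or above the $10,000 minimum.

$376,530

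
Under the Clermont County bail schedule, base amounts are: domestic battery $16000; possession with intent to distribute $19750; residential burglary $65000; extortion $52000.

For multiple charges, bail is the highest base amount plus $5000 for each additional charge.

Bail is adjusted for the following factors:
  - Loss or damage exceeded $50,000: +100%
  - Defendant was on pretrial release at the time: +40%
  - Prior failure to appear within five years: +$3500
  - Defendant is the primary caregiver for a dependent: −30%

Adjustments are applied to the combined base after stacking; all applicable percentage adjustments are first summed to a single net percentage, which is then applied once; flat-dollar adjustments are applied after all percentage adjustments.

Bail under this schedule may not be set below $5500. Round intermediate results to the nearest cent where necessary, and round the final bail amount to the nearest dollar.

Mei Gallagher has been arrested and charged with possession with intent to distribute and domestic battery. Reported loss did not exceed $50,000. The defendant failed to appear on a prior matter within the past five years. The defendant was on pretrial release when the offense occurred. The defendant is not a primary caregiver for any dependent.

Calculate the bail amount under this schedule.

$38150

Base amounts from the schedule: possession with intent to distribute $19750; domestic battery $16000.
Stacking rule: highest base plus $5000 per additional charge. Highest is possession with intent to distribute at $19750; 1 additional charge → +$5000. Combined base = $24750.
Defendant was on pretrial release at the time (+40%): $24750 × 1.4 = $34650.
Prior failure to appear within five years (+$3500 flat): $34650 + $3500 = $38150.
$38150 is at or above the $5500 minimum.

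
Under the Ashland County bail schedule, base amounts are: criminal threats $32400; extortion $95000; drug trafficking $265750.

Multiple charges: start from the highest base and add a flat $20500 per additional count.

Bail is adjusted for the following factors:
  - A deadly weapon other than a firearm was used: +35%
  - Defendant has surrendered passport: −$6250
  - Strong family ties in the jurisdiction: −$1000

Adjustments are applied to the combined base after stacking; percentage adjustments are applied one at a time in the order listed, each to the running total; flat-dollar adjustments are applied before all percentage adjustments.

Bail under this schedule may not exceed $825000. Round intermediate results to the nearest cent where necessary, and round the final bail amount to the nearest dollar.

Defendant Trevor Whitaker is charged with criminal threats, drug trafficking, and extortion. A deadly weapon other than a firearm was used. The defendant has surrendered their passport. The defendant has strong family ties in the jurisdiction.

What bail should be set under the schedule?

Base amounts from the schedule: criminal threats $32400; drug trafficking $265750; extortion $95000.
Stacking rule: highest base plus $20500 per additional charge. Highest is drug trafficking at $265750; 2 additional charges → +$41000. Combined base = $306750.
Defendant has surrendered passport (−$6250 flat): $306750 − $6250 = $300500.
Strong family ties in the jurisdiction (−$1000 flat): $300500 − $1000 = $299500.
A deadly weapon other than a firearm was used (+35%): $299500 × 1.35 = $404325.
$404325 is within the $825000 maximum.

$404325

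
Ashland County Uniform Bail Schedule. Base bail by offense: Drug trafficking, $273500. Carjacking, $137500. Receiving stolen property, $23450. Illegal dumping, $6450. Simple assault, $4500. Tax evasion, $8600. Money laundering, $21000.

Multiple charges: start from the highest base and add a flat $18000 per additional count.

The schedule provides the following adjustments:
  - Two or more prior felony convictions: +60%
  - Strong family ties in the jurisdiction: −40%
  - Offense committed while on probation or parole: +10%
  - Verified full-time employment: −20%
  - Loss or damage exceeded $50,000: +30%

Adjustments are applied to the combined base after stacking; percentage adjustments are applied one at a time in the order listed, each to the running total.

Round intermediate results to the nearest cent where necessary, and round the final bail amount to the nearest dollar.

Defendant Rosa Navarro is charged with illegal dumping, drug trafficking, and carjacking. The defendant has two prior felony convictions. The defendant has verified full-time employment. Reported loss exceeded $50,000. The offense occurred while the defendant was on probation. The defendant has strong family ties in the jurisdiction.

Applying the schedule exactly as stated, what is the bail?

$339905

Base amounts from the schedule: illegal dumping $6450; drug trafficking $273500; carjacking $137500.
Stacking rule: highest base plus $18000 per additional charge. Highest is drug trafficking at $273500; 2 additional charges → +$36000. Combined base = $309500.
Two or more prior felony convictions (+60%): $309500 × 1.6 = $495200.
Strong family ties in the jurisdiction (−40%): $495200 × 0.6 = $297120.
Offense committed while on probation or parole (+10%): $297120 × 1.1 = $326832.
Verified full-time employment (−20%): $326832 × 0.8 = $261465.60.
Loss or damage exceeded $50,000 (+30%): $261465.60 × 1.3 = $339905.28.
Rounded to the nearest dollar: $339905.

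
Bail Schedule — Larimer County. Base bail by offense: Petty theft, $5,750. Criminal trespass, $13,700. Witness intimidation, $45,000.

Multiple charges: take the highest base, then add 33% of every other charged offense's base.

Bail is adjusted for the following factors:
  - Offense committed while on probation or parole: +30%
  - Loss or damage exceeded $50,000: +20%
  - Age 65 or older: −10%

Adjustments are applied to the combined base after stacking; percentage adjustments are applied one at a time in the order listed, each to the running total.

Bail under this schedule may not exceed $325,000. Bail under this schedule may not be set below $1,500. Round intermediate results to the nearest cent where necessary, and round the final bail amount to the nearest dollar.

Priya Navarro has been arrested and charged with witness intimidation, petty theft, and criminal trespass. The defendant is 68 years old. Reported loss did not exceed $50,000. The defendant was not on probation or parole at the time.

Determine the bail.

Base amounts from the schedule: witness intimidation $45,000; petty theft $5,750; criminal trespass $13,700.
Stacking rule: highest base plus 33% of each additional charge. Highest is witness intimidation at $45,000. Additional: $5,750 × 33% = $1,897.50; $13,700 × 33% = $4,521. Combined base = $45,000 + $6,418.50 = $51,418.50.
Age 65 or older (−10%): $51,418.50 × 0.9 = $46,276.65.
$46,276.65 is within the $325,000 maximum.
$46,276.65 is at or above the $1,500 minimum.
Rounded to the nearest dollar: $46,277.

$46,277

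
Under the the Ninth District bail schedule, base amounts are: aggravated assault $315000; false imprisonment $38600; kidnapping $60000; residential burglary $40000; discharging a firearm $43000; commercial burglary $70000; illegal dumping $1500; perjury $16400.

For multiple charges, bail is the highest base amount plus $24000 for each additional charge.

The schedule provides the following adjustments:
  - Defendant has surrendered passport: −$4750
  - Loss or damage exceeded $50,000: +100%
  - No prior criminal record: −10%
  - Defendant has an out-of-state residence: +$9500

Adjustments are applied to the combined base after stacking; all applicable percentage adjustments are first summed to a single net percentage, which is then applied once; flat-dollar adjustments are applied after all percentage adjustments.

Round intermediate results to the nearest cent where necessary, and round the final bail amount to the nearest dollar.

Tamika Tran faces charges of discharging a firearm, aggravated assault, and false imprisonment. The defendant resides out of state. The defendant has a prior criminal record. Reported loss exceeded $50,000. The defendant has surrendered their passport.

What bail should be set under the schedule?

Base amounts from the schedule: discharging a firearm $43000; aggravated assault $315000; false imprisonment $38600.
Stacking rule: highest base plus $24000 per additional charge. Highest is aggravated assault at $315000; 2 additional charges → +$48000. Combined base = $363000.
Loss or damage exceeded $50,000 (+100%): $363000 × 2 = $726000.
Defendant has surrendered passport (−$4750 flat): $726000 − $4750 = $721250.
Defendant has an out-of-state residence (+$9500 flat): $721250 + $9500 = $730750.

$730750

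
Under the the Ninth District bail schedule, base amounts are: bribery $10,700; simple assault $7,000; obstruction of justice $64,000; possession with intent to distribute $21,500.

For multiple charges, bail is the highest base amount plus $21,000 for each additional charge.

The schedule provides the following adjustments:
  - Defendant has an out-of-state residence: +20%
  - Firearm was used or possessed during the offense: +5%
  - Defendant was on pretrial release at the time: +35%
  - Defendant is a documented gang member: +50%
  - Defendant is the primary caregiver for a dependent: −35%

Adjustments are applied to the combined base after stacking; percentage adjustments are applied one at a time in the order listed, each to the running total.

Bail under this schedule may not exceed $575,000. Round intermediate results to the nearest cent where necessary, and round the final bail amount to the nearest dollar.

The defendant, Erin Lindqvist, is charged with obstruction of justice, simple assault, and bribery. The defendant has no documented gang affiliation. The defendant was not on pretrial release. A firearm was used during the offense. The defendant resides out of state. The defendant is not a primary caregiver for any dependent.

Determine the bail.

Base amounts from the schedule: obstruction of justice $64,000; simple assault $7,000; bribery $10,700.
Stacking rule: highest base plus $21,000 per additional charge. Highest is obstruction of justice at $64,000; 2 additional charges → +$42,000. Combined base = $106,000.
Defendant has an out-of-state residence (+20%): $106,000 × 1.2 = $127,200.
Firearm was used or possessed during the offense (+5%): $127,200 × 1.05 = $133,560.
$133,560 is within the $575,000 maximum.

$133,560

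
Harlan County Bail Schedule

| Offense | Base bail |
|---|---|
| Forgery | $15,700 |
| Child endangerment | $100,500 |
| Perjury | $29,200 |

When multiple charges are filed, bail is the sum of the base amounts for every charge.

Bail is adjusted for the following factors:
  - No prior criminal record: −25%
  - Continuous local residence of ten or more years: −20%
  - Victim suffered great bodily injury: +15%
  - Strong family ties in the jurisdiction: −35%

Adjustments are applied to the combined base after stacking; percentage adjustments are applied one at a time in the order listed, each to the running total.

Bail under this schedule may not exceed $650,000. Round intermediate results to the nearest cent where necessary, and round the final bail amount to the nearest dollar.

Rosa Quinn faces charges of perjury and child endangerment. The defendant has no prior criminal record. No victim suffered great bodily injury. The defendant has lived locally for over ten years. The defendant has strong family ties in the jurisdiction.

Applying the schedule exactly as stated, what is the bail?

$50,583

Base amounts from the schedule: perjury $29,200; child endangerment $100,500.
Stacking rule: sum of all bases. $29,200 + $100,500 = $129,700.
No prior criminal record (−25%): $129,700 × 0.75 = $97,275.
Continuous local residence of ten or more years (−20%): $97,275 × 0.8 = $77,820.
Strong family ties in the jurisdiction (−35%): $77,820 × 0.65 = $50,583.
$50,583 is within the $650,000 maximum.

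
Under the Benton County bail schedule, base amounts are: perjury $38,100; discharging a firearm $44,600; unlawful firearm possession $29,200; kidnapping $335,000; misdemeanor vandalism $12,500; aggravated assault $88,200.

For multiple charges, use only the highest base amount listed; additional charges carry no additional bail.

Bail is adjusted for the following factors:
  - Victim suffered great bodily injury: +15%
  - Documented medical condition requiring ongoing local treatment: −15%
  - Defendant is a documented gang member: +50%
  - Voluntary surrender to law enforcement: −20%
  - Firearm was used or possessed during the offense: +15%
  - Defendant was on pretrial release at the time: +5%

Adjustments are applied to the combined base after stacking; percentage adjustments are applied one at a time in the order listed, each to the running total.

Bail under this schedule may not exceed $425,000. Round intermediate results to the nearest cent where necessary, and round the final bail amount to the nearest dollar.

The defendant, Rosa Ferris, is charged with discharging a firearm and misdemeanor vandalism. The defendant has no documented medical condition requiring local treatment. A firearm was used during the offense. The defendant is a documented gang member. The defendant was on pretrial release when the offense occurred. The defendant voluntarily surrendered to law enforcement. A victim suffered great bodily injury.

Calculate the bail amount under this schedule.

$74,319

Base amounts from the schedule: discharging a firearm $44,600; misdemeanor vandalism $12,500.
Stacking rule: use the highest base only. Highest is discharging a firearm at $44,600. Combined base = $44,600.
Victim suffered great bodily injury (+15%): $44,600 × 1.15 = $51,290.
Defendant is a documented gang member (+50%): $51,290 × 1.5 = $76,935.
Voluntary surrender to law enforcement (−20%): $76,935 × 0.8 = $61,548.
Firearm was used or possessed during the offense (+15%): $61,548 × 1.15 = $70,780.20.
Defendant was on pretrial release at the time (+5%): $70,780.20 × 1.05 = $74,319.21.
$74,319.21 is within the $425,000 maximum.
Rounded to the nearest dollar: $74,319.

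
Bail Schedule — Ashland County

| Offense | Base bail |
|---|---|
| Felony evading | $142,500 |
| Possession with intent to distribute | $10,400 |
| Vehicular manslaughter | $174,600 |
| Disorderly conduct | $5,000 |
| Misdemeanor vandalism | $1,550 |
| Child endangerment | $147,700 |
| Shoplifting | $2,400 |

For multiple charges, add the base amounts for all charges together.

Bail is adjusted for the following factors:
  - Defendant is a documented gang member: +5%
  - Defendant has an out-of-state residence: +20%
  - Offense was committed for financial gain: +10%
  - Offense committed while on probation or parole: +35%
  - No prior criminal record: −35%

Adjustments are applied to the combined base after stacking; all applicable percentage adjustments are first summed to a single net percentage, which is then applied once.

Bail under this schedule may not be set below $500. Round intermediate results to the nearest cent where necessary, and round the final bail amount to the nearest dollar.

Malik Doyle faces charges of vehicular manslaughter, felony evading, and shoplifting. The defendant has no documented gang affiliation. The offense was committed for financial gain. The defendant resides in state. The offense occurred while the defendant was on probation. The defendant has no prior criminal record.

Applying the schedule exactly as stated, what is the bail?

Base amounts from the schedule: vehicular manslaughter $174,600; felony evading $142,500; shoplifting $2,400.
Stacking rule: sum of all bases. $174,600 + $142,500 + $2,400 = $319,500.
Net percentage adjustment: +10% +35% −35% = +10%. $319,500 × 1.1 = $351,450.
$351,450 is at or above the $500 minimum.

$351,450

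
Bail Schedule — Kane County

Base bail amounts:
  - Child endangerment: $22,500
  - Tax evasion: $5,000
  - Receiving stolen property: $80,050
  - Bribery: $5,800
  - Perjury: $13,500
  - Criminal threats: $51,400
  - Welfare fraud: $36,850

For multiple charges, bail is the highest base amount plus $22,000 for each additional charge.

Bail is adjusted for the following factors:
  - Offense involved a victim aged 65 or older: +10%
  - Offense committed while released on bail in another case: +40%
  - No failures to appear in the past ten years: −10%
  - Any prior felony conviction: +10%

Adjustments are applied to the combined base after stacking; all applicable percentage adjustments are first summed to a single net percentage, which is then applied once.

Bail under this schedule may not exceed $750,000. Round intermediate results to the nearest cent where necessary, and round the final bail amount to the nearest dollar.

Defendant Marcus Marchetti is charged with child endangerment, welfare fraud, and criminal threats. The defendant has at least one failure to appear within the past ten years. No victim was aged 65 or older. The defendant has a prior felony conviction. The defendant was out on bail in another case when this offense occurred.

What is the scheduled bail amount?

$143,100

Base amounts from the schedule: child endangerment $22,500; welfare fraud $36,850; criminal threats $51,400.
Stacking rule: highest base plus $22,000 per additional charge. Highest is criminal threats at $51,400; 2 additional charges → +$44,000. Combined base = $95,400.
Net percentage adjustment: +40% +10% = +50%. $95,400 × 1.5 = $143,100.
$143,100 is within the $750,000 maximum.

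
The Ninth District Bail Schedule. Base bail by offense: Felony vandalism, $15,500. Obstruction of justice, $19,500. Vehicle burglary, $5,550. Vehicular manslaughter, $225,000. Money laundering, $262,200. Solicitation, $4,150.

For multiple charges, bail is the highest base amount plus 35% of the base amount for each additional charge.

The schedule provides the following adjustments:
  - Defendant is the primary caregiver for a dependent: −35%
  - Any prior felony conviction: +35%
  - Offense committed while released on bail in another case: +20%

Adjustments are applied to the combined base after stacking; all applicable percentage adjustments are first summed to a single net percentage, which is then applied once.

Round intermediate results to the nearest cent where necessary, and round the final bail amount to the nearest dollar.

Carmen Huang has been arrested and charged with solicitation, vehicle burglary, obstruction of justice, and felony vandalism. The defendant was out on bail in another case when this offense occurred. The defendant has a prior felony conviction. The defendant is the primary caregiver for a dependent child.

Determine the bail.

Base amounts from the schedule: solicitation $4,150; vehicle burglary $5,550; obstruction of justice $19,500; felony vandalism $15,500.
Stacking rule: highest base plus 35% of each additional charge. Highest is obstruction of justice at $19,500. Additional: $4,150 × 35% = $1,452.50; $5,550 × 35% = $1,942.50; $15,500 × 35% = $5,425. Combined base = $19,500 + $8,820 = $28,320.
Net percentage adjustment: −35% +35% +20% = +20%. $28,320 × 1.2 = $33,984.

$33,984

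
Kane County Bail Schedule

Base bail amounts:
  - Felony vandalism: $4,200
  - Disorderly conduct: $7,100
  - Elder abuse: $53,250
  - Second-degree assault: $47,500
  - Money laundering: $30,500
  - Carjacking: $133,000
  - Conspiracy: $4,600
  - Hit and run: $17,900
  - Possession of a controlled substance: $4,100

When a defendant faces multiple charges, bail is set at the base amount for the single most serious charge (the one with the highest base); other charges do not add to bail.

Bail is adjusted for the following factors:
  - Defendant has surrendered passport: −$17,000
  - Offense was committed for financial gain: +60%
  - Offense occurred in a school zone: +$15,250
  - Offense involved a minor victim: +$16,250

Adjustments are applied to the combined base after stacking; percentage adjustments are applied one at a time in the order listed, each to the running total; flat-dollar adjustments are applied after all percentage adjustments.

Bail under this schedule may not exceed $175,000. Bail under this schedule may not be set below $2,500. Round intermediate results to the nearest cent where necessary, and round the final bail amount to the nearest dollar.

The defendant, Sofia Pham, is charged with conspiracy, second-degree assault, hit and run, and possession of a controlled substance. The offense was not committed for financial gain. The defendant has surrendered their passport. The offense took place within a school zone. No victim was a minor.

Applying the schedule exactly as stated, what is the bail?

Base amounts from the schedule: conspiracy $4,600; second-degree assault $47,500; hit and run $17,900; possession of a controlled substance $4,100.
Stacking rule: use the highest base only. Highest is second-degree assault at $47,500. Combined base = $47,500.
Defendant has surrendered passport (−$17,000 flat): $47,500 − $17,000 = $30,500.
Offense occurred in a school zone (+$15,250 flat): $30,500 + $15,250 = $45,750.
$45,750 is within the $175,000 maximum.
$45,750 is at or above the $2,500 minimum.

$45,750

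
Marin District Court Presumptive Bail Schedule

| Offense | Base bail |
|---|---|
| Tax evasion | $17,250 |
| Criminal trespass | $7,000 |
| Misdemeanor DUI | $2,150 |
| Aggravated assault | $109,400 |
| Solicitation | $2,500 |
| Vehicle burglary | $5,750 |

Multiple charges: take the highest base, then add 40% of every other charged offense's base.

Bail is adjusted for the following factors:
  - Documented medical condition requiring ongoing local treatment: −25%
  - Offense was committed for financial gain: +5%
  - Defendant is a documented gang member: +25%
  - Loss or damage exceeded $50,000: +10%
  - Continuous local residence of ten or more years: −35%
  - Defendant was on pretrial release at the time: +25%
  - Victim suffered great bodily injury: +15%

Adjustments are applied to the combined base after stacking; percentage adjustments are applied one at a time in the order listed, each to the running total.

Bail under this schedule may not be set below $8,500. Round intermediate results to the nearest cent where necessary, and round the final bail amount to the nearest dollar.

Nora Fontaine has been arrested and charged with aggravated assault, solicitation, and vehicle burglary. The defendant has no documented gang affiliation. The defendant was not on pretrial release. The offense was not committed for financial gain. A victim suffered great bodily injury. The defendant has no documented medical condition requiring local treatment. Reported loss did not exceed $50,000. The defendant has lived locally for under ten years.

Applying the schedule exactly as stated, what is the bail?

$129,605

Base amounts from the schedule: aggravated assault $109,400; solicitation $2,500; vehicle burglary $5,750.
Stacking rule: highest base plus 40% of each additional charge. Highest is aggravated assault at $109,400. Additional: $2,500 × 40% = $1,000; $5,750 × 40% = $2,300. Combined base = $109,400 + $3,300 = $112,700.
Victim suffered great bodily injury (+15%): $112,700 × 1.15 = $129,605.
$129,605 is at or above the $8,500 minimum.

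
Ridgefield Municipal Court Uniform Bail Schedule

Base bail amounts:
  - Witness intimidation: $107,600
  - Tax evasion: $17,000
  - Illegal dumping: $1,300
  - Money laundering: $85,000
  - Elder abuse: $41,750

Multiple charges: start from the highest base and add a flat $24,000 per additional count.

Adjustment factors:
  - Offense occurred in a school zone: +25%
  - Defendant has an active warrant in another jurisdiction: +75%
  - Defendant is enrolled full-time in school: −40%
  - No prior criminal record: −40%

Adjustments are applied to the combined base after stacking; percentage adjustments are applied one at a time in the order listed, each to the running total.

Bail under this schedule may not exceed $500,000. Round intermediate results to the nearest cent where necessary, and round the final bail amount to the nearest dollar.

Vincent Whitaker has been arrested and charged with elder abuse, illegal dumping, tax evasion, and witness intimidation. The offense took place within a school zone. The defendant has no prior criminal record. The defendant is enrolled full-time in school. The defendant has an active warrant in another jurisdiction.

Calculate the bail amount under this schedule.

$141,435

Base amounts from the schedule: elder abuse $41,750; illegal dumping $1,300; tax evasion $17,000; witness intimidation $107,600.
Stacking rule: highest base plus $24,000 per additional charge. Highest is witness intimidation at $107,600; 3 additional charges → +$72,000. Combined base = $179,600.
Offense occurred in a school zone (+25%): $179,600 × 1.25 = $224,500.
Defendant has an active warrant in another jurisdiction (+75%): $224,500 × 1.75 = $392,875.
Defendant is enrolled full-time in school (−40%): $392,875 × 0.6 = $235,725.
No prior criminal record (−40%): $235,725 × 0.6 = $141,435.
$141,435 is within the $500,000 maximum.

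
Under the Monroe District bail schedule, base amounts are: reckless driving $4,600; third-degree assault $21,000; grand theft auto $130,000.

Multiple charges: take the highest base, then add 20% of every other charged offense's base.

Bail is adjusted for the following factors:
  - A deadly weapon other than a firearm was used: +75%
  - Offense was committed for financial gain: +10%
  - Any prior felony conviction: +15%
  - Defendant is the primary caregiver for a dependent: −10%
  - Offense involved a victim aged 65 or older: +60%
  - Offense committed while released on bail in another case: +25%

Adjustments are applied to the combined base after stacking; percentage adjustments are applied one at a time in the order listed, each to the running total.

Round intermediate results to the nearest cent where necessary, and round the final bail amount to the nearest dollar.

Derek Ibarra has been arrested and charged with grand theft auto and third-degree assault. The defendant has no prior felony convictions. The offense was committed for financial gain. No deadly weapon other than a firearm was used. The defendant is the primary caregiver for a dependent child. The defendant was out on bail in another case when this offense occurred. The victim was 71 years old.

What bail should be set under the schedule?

Base amounts from the schedule: grand theft auto $130,000; third-degree assault $21,000.
Stacking rule: highest base plus 20% of each additional charge. Highest is grand theft auto at $130,000. Additional: $21,000 × 20% = $4,200. Combined base = $130,000 + $4,200 = $134,200.
Offense was committed for financial gain (+10%): $134,200 × 1.1 = $147,620.
Defendant is the primary caregiver for a dependent (−10%): $147,620 × 0.9 = $132,858.
Offense involved a victim aged 65 or older (+60%): $132,858 × 1.6 = $212,572.80.
Offense committed while released on bail in another case (+25%): $212,572.80 × 1.25 = $265,716.

$265,716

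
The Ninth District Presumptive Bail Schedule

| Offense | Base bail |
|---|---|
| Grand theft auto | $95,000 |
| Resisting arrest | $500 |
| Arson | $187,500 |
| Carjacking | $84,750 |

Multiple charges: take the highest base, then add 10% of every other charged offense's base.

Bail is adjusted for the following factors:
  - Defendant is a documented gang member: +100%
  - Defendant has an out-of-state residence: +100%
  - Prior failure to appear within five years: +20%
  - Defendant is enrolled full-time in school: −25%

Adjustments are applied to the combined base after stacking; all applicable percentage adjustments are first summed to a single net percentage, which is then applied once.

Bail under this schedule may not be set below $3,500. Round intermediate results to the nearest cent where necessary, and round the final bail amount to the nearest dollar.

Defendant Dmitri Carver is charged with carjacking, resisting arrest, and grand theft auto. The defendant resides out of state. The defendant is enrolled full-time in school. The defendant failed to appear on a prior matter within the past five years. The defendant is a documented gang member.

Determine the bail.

$305,399

Base amounts from the schedule: carjacking $84,750; resisting arrest $500; grand theft auto $95,000.
Stacking rule: highest base plus 10% of each additional charge. Highest is grand theft auto at $95,000. Additional: $84,750 × 10% = $8,475; $500 × 10% = $50. Combined base = $95,000 + $8,525 = $103,525.
Net percentage adjustment: +100% +100% +20% −25% = +195%. $103,525 × 2.95 = $305,398.75.
$305,398.75 is at or above the $3,500 minimum.
Rounded to the nearest dollar: $305,399.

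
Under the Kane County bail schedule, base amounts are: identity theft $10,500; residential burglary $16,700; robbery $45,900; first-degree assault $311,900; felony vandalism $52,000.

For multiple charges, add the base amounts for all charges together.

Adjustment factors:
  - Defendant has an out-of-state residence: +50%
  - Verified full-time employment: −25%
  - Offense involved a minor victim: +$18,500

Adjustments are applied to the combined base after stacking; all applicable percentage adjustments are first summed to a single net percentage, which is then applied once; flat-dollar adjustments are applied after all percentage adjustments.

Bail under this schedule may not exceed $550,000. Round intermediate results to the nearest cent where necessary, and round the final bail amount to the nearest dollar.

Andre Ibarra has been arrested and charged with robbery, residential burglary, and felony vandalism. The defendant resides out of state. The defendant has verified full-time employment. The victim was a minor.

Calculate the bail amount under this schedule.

$161,750

Base amounts from the schedule: robbery $45,900; residential burglary $16,700; felony vandalism $52,000.
Stacking rule: sum of all bases. $45,900 + $16,700 + $52,000 = $114,600.
Net percentage adjustment: +50% −25% = +25%. $114,600 × 1.25 = $143,250.
Offense involved a minor victim (+$18,500 flat): $143,250 + $18,500 = $161,750.
$161,750 is within the $550,000 maximum.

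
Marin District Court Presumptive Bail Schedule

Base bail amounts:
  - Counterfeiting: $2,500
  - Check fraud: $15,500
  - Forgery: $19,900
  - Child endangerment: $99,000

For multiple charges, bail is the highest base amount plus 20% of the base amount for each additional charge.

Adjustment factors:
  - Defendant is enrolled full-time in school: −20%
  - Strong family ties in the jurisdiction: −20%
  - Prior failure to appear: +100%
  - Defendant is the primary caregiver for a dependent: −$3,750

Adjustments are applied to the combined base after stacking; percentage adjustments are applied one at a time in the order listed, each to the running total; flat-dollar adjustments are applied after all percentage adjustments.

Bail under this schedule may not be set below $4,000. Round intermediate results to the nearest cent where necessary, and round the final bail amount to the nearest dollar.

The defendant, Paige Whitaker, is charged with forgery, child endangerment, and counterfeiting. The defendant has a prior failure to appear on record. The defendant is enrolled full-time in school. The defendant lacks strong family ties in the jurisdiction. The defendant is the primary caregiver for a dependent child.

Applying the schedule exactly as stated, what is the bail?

$161,818

Base amounts from the schedule: forgery $19,900; child endangerment $99,000; counterfeiting $2,500.
Stacking rule: highest base plus 20% of each additional charge. Highest is child endangerment at $99,000. Additional: $19,900 × 20% = $3,980; $2,500 × 20% = $500. Combined base = $99,000 + $4,480 = $103,480.
Defendant is enrolled full-time in school (−20%): $103,480 × 0.8 = $82,784.
Prior failure to appear (+100%): $82,784 × 2 = $165,568.
Defendant is the primary caregiver for a dependent (−$3,750 flat): $165,568 − $3,750 = $161,818.
$161,818 is at or above the $4,000 minimum.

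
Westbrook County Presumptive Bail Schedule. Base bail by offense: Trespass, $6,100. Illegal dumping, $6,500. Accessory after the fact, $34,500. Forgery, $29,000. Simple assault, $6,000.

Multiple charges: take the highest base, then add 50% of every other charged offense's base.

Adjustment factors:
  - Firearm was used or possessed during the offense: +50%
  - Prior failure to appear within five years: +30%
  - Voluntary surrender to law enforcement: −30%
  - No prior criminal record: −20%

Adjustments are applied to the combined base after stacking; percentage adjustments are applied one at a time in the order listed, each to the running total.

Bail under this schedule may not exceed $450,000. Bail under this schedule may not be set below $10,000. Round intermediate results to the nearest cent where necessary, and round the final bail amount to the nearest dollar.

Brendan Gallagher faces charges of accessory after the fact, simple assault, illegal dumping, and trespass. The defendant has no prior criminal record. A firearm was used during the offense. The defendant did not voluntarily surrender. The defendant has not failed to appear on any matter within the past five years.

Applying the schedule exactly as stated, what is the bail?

$52,560

Base amounts from the schedule: accessory after the fact $34,500; simple assault $6,000; illegal dumping $6,500; trespass $6,100.
Stacking rule: highest base plus 50% of each additional charge. Highest is accessory after the fact at $34,500. Additional: $6,000 × 50% = $3,000; $6,500 × 50% = $3,250; $6,100 × 50% = $3,050. Combined base = $34,500 + $9,300 = $43,800.
Firearm was used or possessed during the offense (+50%): $43,800 × 1.5 = $65,700.
No prior criminal record (−20%): $65,700 × 0.8 = $52,560.
$52,560 is within the $450,000 maximum.
$52,560 is at or above the $10,000 minimum.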